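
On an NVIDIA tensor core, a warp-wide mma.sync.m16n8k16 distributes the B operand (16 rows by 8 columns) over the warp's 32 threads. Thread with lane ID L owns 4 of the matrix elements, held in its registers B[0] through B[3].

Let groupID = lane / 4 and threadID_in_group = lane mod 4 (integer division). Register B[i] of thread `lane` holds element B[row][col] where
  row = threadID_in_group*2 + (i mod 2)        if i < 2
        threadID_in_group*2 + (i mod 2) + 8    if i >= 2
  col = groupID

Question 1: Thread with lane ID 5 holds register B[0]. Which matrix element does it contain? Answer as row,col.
2,1

lane 5⇒5/4=1, 5 mod 4=1
i=0  r:2·1+0+0⇒2  c:1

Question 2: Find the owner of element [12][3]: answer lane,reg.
14,2

c=3->g=3  r=12->rb=1,t=2,b0=0
L=3*4+2=14  i=1*2+0=2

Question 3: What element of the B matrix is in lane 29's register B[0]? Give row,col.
2,7

lane 29->29/4=7, 29 mod 4=1
i=0  r:2·1+0+0->2  c:7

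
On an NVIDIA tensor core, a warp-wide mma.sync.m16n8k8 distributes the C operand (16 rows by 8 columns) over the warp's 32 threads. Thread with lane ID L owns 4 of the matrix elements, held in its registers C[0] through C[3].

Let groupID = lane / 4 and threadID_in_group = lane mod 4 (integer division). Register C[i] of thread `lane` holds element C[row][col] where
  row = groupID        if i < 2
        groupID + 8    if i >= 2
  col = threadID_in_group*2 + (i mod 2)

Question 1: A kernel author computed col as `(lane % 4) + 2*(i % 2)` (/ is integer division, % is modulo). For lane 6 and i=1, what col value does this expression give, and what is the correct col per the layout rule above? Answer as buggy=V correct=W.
buggy=4 correct=5

`(lane % 4) + 2*(i % 2)`[6,1]->4
6: gid=1,tid=2
[1] (1+0,2*2+1) = (1,5)
col: 4 vs 5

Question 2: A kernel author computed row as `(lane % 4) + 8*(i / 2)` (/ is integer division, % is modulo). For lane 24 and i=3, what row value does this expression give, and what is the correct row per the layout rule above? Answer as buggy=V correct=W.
buggy=8 correct=14

`(lane % 4) + 8*(i / 2)`[24,3]->8
L=24->gid=24>>2=6, tid=24&3=0
[3]->row 6+8=14  col 0·2+1=1
row: 8 vs 14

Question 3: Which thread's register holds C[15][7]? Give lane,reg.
r:15=>grp=7,rB=1  c:7=>tig=3,lo=1
L=7*4+3=31  i=1*2+1=3

31,3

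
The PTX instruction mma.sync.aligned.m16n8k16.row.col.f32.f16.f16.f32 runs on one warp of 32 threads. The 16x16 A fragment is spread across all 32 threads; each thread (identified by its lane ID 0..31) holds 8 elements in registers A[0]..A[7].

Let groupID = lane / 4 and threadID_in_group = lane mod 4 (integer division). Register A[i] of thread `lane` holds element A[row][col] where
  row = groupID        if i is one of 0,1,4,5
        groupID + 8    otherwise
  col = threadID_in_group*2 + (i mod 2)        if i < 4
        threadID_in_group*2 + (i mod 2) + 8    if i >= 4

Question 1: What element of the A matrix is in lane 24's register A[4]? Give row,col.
6,8

lane 24→24/4=6, 24 mod 4=0
i=4  r:6+0→6  c:2·0+0+8→8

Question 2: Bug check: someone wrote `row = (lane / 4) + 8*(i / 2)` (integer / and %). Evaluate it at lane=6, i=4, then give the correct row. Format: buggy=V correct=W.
buggy=17 correct=1

`(lane / 4) + 8*(i / 2)`[6,4]→17
lane 6→6/4=1, 6 mod 4=2
i=4  r:1+0→1  c:2·2+0+8→12
row: 17 vs 1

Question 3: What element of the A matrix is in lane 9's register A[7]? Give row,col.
10,11

L=9->g=9>>2=2, t=9&3=1
[7]->row 2+8=10  col 1·2+1+8=11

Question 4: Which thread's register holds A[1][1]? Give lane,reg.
r=1->g=1,rb=0  c=1->cb=0,t=0,b0=1
L=1*4+0=4  i=0*4+0*2+1=1

4,1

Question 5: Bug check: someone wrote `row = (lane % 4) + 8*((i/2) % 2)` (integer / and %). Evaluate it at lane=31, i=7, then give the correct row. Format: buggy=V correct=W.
buggy=11 correct=15

`(lane % 4) + 8*((i/2) % 2)`[31,7]⇒11
lane 31: gr=7 (31/4), th=3 (31%4)
i=7: r=7+8=15, c=3*2+1+8=15
row: 11 vs 15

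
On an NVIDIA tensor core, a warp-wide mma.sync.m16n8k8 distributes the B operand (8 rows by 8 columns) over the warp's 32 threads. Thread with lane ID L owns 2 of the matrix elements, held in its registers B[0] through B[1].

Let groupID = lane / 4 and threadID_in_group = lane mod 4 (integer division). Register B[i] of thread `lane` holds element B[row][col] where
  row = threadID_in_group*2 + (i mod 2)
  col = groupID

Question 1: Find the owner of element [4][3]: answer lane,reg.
14,0

c=3→G=3  r=4→T=2,p=0
L=3*4+2=14  i=0=0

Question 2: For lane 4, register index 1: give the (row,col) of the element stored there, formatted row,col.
1,1

4: G=1,T=0
[1] (0*2+1,1) = (1,1)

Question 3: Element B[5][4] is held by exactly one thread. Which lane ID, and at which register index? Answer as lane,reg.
18,1

c=4⇒gr=4  r=5⇒th=2,odd=1
L=4*4+2=18  i=1=1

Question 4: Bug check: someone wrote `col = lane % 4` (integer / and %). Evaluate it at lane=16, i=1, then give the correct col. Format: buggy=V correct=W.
buggy=0 correct=4

`lane % 4`[16,1]->0
L=16->g=16>>2=4, t=16&3=0
[1]->row 0·2+1=1  col g=4
col: 0 vs 4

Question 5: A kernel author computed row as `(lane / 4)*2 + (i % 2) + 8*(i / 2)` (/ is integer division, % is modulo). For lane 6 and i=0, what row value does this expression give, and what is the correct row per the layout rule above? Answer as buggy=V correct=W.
buggy=2 correct=4

`(lane / 4)*2 + (i % 2) + 8*(i / 2)`[6,0]=>2
6: grp=1,tig=2
[0] (2*2+0,1) = (4,1)
row: 2 vs 4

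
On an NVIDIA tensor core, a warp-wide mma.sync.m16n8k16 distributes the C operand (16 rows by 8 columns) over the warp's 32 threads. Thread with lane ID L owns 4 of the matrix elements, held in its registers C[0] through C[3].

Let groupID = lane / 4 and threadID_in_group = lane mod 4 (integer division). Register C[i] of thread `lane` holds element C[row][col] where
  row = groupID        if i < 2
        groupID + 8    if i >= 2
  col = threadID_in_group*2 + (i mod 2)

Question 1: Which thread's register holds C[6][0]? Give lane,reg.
24,0

r: 6->gid=6,r8=0  c: 0->tid=0,i&1=0
L=6*4+0=24  i=0*2+0=0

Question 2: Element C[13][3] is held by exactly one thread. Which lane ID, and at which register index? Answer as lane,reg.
r=13⇒gr=5,Rb=1  c=3⇒th=1,odd=1
L=5*4+1=21  i=1*2+1=3

21,3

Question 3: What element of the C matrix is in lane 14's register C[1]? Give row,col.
3,5

14: gid=3,tid=2
[1] (3+0,2*2+1) = (3,5)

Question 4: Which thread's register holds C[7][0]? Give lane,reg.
r: 7->gid=7,r8=0  c: 0->tid=0,i&1=0
L=7*4+0=28  i=0*2+0=0

28,0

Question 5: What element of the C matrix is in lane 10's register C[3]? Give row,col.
10,5

lane 10⇒10/4=2, 10 mod 4=2
i=3  r:2+8⇒10  c:2·2+1⇒5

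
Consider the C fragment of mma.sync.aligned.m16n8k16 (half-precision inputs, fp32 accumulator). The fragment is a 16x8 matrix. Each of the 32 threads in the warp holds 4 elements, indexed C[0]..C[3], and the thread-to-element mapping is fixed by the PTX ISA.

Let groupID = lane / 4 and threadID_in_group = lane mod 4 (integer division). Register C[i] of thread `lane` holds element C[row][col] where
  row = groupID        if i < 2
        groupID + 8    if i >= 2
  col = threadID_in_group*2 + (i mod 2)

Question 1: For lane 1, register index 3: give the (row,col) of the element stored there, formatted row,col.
lane 1: G=0 (1/4), T=1 (1%4)
i=3: r=0+8=8, c=1*2+1=3

8,3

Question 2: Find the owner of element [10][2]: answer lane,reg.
9,2

r: 10->gid=2,r8=1  c: 2->tid=1,i&1=0
L=2*4+1=9  i=1*2+0=2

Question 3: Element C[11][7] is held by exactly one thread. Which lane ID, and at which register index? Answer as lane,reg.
15,3

r:11=>grp=3,rB=1  c:7=>tig=3,lo=1
L=3*4+3=15  i=1*2+1=3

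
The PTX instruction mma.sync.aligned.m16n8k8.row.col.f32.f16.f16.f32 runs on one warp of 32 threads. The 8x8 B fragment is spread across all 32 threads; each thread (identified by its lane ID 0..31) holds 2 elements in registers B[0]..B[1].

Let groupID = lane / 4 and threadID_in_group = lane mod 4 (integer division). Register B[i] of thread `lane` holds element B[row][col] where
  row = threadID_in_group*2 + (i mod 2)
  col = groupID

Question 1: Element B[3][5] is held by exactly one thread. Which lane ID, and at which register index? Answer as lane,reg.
c=5⇒gr=5  r=3⇒th=1,odd=1
L=5*4+1=21  i=1=1

21,1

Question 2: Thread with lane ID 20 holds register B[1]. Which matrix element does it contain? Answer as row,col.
1,5

L=20->gid=20>>2=5, tid=20&3=0
[1]->row 0·2+1=1  col gid=5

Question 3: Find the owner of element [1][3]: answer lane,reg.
12,1

c: 3->gid=3  r: 1->tid=0,i&1=1
L=3*4+0=12  i=1=1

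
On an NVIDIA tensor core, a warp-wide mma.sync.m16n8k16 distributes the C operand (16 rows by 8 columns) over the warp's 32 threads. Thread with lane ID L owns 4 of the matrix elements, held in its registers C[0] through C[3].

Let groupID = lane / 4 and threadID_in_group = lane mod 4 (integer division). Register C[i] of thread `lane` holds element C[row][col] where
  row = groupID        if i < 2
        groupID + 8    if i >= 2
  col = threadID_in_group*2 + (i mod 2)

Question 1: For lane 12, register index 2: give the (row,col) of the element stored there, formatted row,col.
lane 12=>12/4=3, 12 mod 4=0
i=2  r:3+8=>11  c:2·0+0=>0

11,0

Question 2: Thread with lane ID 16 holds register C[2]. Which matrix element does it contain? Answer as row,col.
12,0

L=16->g=16>>2=4, t=16&3=0
[2]->row 4+8=12  col 0·2+0=0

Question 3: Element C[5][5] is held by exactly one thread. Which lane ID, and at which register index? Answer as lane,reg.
22,1

r=5→G=5,rhi=0  c=5→T=2,p=1
L=5*4+2=22  i=0*2+1=1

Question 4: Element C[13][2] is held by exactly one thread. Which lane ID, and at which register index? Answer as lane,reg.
r=13->g=5,rb=1  c=2->t=1,b0=0
L=5*4+1=21  i=1*2+0=2

21,2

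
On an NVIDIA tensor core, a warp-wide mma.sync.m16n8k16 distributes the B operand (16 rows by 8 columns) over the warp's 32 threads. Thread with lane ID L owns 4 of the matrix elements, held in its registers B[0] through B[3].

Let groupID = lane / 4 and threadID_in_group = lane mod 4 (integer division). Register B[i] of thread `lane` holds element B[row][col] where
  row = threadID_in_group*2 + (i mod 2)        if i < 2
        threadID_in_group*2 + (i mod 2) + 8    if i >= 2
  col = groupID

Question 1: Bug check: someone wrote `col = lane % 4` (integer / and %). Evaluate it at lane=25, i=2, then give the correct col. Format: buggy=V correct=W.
buggy=1 correct=6

`lane % 4`[25,2]->1
L=25->g=25>>2=6, t=25&3=1
[2]->row 1·2+0+8=10  col g=6
col: 1 vs 6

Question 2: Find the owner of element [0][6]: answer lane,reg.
c=6⇒gr=6  r=0⇒Rb=0,th=0,odd=0
L=6*4+0=24  i=0*2+0=0

24,0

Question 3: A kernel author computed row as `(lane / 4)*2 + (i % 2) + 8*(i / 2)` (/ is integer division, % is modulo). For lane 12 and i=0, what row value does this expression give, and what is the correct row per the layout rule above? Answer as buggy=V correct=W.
`(lane / 4)*2 + (i % 2) + 8*(i / 2)`[12,0]⇒6
12: gr=3,th=0
[0] (0*2+0+0,3) = (0,3)
row: 6 vs 0

buggy=6 correct=0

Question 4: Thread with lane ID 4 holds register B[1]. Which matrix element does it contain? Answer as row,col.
1,1

4: g=1,t=0
[1] (0*2+1+0,1) = (1,1)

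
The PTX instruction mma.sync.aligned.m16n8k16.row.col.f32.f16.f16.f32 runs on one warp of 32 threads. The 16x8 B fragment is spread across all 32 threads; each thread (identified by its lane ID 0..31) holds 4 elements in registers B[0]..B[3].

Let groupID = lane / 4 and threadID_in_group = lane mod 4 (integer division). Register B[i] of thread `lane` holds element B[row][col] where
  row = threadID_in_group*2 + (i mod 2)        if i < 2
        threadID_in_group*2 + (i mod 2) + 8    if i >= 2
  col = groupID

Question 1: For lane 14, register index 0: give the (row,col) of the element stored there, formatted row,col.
4,3

lane 14: G=3 (14/4), T=2 (14%4)
i=0: r=2*2+0+0=4, c=G=3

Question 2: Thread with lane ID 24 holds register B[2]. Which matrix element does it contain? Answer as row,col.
L=24=>grp=24>>2=6, tig=24&3=0
[2]=>row 0·2+0+8=8  col grp=6

8,6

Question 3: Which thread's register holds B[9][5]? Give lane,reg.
20,3

c=5⇒gr=5  r=9⇒Rb=1,th=0,odd=1
L=5*4+0=20  i=1*2+1=3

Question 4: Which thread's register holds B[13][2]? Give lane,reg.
c=2→G=2  r=13→rhi=1,T=2,p=1
L=2*4+2=10  i=1*2+1=3

10,3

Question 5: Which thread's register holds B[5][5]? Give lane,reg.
c=5⇒gr=5  r=5⇒Rb=0,th=2,odd=1
L=5*4+2=22  i=0*2+1=1

22,1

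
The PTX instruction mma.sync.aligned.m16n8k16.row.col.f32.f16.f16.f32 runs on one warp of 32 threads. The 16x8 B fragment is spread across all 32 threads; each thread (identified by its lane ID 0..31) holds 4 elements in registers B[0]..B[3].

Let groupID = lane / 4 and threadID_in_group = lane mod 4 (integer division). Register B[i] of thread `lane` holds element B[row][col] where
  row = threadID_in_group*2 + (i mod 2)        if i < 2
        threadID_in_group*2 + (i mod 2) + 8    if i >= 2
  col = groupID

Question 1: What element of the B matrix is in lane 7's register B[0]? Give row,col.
6,1

L=7→G=7>>2=1, T=7&3=3
[0]→row 3·2+0+0=6  col G=1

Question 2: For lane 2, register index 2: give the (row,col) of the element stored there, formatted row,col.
lane 2=>2/4=0, 2 mod 4=2
i=2  r:2·2+0+8=>12  c:0

12,0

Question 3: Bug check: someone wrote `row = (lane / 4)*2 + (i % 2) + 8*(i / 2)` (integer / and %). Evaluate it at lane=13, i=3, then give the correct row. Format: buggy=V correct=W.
buggy=15 correct=11

`(lane / 4)*2 + (i % 2) + 8*(i / 2)`[13,3]⇒15
lane 13⇒13/4=3, 13 mod 4=1
i=3  r:2·1+1+8⇒11  c:3
row: 15 vs 11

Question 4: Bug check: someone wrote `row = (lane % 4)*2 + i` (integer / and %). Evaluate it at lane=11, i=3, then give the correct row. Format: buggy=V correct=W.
buggy=9 correct=15

`(lane % 4)*2 + i`[11,3]=>9
lane 11=>11/4=2, 11 mod 4=3
i=3  r:2·3+1+8=>15  c:2
row: 9 vs 15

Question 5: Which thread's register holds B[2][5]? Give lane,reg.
21,0

c=5->g=5  r=2->rb=0,t=1,b0=0
L=5*4+1=21  i=0*2+0=0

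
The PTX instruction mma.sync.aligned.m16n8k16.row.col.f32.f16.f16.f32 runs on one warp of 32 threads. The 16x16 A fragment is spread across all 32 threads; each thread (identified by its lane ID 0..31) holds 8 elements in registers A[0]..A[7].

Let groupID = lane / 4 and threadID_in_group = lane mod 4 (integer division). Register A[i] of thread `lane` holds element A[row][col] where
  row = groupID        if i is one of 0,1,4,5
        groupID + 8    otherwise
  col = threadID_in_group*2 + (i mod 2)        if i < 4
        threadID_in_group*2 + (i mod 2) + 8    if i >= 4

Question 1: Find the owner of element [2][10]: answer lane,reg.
r:2=>grp=2,rB=0  c:10=>cB=1,tig=1,lo=0
L=2*4+1=9  i=1*4+0*2+0=4

9,4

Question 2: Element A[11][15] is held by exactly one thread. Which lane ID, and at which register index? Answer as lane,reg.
15,7

r=11->g=3,rb=1  c=15->cb=1,t=3,b0=1
L=3*4+3=15  i=1*4+1*2+1=7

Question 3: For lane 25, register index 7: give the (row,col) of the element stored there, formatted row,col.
L=25=>grp=25>>2=6, tig=25&3=1
[7]=>row 6+8=14  col 1·2+1+8=11

14,11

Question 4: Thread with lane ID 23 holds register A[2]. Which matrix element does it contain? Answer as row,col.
lane 23: G=5 (23/4), T=3 (23%4)
i=2: r=5+8=13, c=3*2+0+0=6

13,6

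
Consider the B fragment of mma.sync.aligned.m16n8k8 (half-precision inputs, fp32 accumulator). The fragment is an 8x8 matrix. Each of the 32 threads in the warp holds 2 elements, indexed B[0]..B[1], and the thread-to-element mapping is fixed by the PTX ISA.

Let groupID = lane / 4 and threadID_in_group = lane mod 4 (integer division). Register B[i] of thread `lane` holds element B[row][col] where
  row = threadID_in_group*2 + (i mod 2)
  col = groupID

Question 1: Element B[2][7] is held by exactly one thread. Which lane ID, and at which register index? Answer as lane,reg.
29,0

c=7→G=7  r=2→T=1,p=0
L=7*4+1=29  i=0=0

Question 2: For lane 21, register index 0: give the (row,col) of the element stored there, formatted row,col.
lane 21: g=5 (21/4), t=1 (21%4)
i=0: r=1*2+0=2, c=g=5

2,5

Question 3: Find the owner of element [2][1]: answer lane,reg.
c: 1->gid=1  r: 2->tid=1,i&1=0
L=1*4+1=5  i=0=0

5,0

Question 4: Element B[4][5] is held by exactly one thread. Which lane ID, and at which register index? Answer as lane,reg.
22,0

c=5->g=5  r=4->t=2,b0=0
L=5*4+2=22  i=0=0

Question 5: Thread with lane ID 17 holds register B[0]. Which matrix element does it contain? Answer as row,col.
lane 17: g=4 (17/4), t=1 (17%4)
i=0: r=1*2+0=2, c=g=4

2,4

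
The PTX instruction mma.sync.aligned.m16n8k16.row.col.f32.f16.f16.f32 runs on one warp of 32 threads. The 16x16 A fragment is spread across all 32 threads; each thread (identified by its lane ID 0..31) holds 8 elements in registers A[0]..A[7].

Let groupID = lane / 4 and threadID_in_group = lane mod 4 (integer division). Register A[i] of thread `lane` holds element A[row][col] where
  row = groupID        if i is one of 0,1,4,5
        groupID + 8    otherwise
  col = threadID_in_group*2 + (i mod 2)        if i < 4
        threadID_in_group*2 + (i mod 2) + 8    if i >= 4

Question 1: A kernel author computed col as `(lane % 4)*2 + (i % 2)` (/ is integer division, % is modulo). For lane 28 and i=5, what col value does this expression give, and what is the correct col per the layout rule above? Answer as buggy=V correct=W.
buggy=1 correct=9

`(lane % 4)*2 + (i % 2)`[28,5]→1
lane 28: G=7 (28/4), T=0 (28%4)
i=5: r=7+0=7, c=0*2+1+8=9
col: 1 vs 9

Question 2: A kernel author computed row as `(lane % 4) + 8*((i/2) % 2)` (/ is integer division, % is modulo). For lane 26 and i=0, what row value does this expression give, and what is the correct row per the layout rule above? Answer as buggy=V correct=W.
buggy=2 correct=6

`(lane % 4) + 8*((i/2) % 2)`[26,0]->2
L=26->g=26>>2=6, t=26&3=2
[0]->row 6+0=6  col 2·2+0+0=4
row: 2 vs 6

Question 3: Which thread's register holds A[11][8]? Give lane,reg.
r=11->g=3,rb=1  c=8->cb=1,t=0,b0=0
L=3*4+0=12  i=1*4+1*2+0=6

12,6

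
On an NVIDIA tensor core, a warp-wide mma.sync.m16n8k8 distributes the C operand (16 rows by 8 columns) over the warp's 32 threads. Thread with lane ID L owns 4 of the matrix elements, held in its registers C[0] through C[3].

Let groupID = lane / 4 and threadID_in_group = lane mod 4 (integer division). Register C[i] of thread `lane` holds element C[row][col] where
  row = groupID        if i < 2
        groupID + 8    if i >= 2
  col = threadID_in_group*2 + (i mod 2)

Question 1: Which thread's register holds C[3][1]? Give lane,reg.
r:3=>grp=3,rB=0  c:1=>tig=0,lo=1
L=3*4+0=12  i=0*2+1=1

12,1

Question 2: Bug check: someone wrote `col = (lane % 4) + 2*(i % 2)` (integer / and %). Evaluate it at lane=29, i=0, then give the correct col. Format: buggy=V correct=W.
buggy=1 correct=2

`(lane % 4) + 2*(i % 2)`[29,0]→1
lane 29→29/4=7, 29 mod 4=1
i=0  r:7+0→7  c:2·1+0→2
col: 1 vs 2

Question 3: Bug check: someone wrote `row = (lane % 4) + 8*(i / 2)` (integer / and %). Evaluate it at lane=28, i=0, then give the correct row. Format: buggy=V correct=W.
`(lane % 4) + 8*(i / 2)`[28,0]=>0
28: grp=7,tig=0
[0] (7+0,0*2+0) = (7,0)
row: 0 vs 7

buggy=0 correct=7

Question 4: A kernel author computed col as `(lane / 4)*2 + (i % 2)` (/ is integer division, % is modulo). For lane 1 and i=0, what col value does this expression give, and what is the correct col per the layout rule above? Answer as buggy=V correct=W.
buggy=0 correct=2

`(lane / 4)*2 + (i % 2)`[1,0]=>0
1: grp=0,tig=1
[0] (0+0,1*2+0) = (0,2)
col: 0 vs 2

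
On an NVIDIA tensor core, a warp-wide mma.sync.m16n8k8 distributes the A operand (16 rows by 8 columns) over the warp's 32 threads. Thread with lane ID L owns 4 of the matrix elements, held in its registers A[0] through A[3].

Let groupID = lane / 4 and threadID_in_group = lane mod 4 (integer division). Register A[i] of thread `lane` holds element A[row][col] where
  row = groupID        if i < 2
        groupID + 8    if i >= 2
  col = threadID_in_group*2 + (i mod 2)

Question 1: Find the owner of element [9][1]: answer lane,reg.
r=9→G=1,rhi=1  c=1→T=0,p=1
L=1*4+0=4  i=1*2+1=3

4,3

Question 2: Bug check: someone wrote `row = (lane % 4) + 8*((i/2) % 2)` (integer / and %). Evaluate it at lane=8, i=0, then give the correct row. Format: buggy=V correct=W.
`(lane % 4) + 8*((i/2) % 2)`[8,0]=>0
lane 8: grp=2 (8/4), tig=0 (8%4)
i=0: r=2+0=2, c=0*2+0=0
row: 0 vs 2

buggy=0 correct=2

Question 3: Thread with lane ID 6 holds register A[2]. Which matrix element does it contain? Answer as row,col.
lane 6->6/4=1, 6 mod 4=2
i=2  r:1+8->9  c:2·2+0->4

9,4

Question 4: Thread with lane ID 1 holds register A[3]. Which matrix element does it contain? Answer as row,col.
8,3

lane 1: gr=0 (1/4), th=1 (1%4)
i=3: r=0+8=8, c=1*2+1=3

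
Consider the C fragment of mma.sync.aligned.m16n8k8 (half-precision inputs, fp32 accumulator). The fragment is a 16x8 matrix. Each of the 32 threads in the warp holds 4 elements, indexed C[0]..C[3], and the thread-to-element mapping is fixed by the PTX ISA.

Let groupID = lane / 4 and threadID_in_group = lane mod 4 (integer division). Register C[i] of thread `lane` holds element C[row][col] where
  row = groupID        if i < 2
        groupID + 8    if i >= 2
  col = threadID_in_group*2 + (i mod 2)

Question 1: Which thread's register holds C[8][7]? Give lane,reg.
r: 8->gid=0,r8=1  c: 7->tid=3,i&1=1
L=0*4+3=3  i=1*2+1=3

3,3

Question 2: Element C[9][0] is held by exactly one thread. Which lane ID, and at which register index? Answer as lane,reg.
r=9->g=1,rb=1  c=0->t=0,b0=0
L=1*4+0=4  i=1*2+0=2

4,2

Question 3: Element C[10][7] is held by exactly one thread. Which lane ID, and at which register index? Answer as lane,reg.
r=10→G=2,rhi=1  c=7→T=3,p=1
L=2*4+3=11  i=1*2+1=3

11,3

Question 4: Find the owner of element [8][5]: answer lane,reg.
r=8→G=0,rhi=1  c=5→T=2,p=1
L=0*4+2=2  i=1*2+1=3

2,3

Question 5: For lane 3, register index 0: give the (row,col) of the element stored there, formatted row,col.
L=3=>grp=3>>2=0, tig=3&3=3
[0]=>row 0+0=0  col 3·2+0=6

0,6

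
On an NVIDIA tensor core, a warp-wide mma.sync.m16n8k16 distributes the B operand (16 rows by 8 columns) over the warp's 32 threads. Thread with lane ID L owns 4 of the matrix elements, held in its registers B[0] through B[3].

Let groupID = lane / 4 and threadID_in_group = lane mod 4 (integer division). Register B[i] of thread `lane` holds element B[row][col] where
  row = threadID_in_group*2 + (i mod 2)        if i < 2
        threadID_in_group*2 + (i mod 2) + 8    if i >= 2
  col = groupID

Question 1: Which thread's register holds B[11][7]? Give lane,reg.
29,3

c=7→G=7  r=11→rhi=1,T=1,p=1
L=7*4+1=29  i=1*2+1=3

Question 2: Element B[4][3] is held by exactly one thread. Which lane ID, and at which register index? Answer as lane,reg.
c=3->g=3  r=4->rb=0,t=2,b0=0
L=3*4+2=14  i=0*2+0=0

14,0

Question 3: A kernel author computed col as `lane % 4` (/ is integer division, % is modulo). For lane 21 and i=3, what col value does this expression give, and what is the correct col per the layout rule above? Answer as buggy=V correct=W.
buggy=1 correct=5

`lane % 4`[21,3]->1
lane 21->21/4=5, 21 mod 4=1
i=3  r:2·1+1+8->11  c:5
col: 1 vs 5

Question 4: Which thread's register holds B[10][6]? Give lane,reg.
25,2

c=6⇒gr=6  r=10⇒Rb=1,th=1,odd=0
L=6*4+1=25  i=1*2+0=2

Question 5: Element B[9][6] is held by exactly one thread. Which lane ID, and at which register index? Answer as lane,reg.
24,3

c=6->g=6  r=9->rb=1,t=0,b0=1
L=6*4+0=24  i=1*2+1=3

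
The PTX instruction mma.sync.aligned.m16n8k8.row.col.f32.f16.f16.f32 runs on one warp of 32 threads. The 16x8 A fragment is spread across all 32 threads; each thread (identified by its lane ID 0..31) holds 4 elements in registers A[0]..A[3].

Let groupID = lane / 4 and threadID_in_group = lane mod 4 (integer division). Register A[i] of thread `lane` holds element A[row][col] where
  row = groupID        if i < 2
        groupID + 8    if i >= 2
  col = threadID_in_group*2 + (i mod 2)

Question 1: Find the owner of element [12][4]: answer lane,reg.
r: 12->gid=4,r8=1  c: 4->tid=2,i&1=0
L=4*4+2=18  i=1*2+0=2

18,2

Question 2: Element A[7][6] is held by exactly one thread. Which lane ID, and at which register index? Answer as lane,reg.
r:7=>grp=7,rB=0  c:6=>tig=3,lo=0
L=7*4+3=31  i=0*2+0=0

31,0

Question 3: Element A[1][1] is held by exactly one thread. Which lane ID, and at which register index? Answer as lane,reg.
r:1=>grp=1,rB=0  c:1=>tig=0,lo=1
L=1*4+0=4  i=0*2+1=1

4,1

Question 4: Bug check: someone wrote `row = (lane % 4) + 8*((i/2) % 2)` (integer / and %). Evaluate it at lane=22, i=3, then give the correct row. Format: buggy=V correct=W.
`(lane % 4) + 8*((i/2) % 2)`[22,3]=>10
L=22=>grp=22>>2=5, tig=22&3=2
[3]=>row 5+8=13  col 2·2+1=5
row: 10 vs 13

buggy=10 correct=13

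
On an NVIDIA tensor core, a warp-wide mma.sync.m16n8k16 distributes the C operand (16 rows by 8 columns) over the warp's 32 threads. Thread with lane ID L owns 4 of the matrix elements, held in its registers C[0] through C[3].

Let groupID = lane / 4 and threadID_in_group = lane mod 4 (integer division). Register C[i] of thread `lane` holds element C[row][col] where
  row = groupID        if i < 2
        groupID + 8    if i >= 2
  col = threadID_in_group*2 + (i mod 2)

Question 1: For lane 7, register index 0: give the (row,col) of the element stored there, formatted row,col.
1,6

lane 7: g=1 (7/4), t=3 (7%4)
i=0: r=1+0=1, c=3*2+0=6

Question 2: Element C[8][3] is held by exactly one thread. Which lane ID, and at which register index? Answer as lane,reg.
r=8⇒gr=0,Rb=1  c=3⇒th=1,odd=1
L=0*4+1=1  i=1*2+1=3

1,3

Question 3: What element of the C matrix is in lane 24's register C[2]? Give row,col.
14,0

24: gr=6,th=0
[2] (6+8,0*2+0) = (14,0)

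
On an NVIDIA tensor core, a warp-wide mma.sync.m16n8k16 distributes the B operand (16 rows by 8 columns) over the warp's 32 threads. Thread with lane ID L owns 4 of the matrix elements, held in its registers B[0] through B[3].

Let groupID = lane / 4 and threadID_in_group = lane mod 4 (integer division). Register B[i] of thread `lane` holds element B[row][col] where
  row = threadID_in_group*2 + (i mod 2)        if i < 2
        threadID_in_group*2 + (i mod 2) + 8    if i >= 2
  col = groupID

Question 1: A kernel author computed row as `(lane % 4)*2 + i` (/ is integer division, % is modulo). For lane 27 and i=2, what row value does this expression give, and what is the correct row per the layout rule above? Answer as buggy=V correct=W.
buggy=8 correct=14

`(lane % 4)*2 + i`[27,2]->8
lane 27: g=6 (27/4), t=3 (27%4)
i=2: r=3*2+0+8=14, c=g=6
row: 8 vs 14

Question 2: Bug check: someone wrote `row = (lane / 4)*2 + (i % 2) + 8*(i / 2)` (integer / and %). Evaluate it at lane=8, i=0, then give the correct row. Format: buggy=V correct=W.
`(lane / 4)*2 + (i % 2) + 8*(i / 2)`[8,0]->4
lane 8->8/4=2, 8 mod 4=0
i=0  r:2·0+0+0->0  c:2
row: 4 vs 0

buggy=4 correct=0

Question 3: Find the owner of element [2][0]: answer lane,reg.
1,0

c: 0->gid=0  r: 2->r8=0,tid=1,i&1=0
L=0*4+1=1  i=0*2+0=0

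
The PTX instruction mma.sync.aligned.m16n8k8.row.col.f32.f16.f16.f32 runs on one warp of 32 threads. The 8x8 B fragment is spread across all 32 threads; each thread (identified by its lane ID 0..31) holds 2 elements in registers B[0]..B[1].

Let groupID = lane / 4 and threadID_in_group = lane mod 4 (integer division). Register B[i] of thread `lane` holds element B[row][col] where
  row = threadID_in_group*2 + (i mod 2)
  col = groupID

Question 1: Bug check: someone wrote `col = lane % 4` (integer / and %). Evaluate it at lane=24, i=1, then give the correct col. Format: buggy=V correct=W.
buggy=0 correct=6

`lane % 4`[24,1]->0
L=24->gid=24>>2=6, tid=24&3=0
[1]->row 0·2+1=1  col gid=6
col: 0 vs 6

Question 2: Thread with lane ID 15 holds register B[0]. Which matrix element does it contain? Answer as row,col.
6,3

lane 15->15/4=3, 15 mod 4=3
i=0  r:2·3+0->6  c:3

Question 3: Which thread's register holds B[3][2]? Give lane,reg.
c: 2->gid=2  r: 3->tid=1,i&1=1
L=2*4+1=9  i=1=1

9,1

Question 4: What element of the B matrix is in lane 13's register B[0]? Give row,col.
2,3

L=13=>grp=13>>2=3, tig=13&3=1
[0]=>row 1·2+0=2  col grp=3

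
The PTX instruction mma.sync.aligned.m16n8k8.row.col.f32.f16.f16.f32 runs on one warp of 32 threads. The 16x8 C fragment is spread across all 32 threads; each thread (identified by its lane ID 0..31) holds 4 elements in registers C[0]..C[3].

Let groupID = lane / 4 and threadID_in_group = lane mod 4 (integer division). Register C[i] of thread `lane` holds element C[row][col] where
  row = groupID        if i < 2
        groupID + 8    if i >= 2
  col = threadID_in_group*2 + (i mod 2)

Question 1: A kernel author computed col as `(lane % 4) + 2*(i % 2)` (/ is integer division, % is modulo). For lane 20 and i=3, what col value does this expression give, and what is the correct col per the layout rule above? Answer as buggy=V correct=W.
`(lane % 4) + 2*(i % 2)`[20,3]=>2
L=20=>grp=20>>2=5, tig=20&3=0
[3]=>row 5+8=13  col 0·2+1=1
col: 2 vs 1

buggy=2 correct=1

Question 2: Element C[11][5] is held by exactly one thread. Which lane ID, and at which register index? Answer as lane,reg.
14,3

r: 11->gid=3,r8=1  c: 5->tid=2,i&1=1
L=3*4+2=14  i=1*2+1=3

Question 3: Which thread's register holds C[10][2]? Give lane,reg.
9,2

r=10⇒gr=2,Rb=1  c=2⇒th=1,odd=0
L=2*4+1=9  i=1*2+0=2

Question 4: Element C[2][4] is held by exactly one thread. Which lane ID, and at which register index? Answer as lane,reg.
10,0

r=2⇒gr=2,Rb=0  c=4⇒th=2,odd=0
L=2*4+2=10  i=0*2+0=0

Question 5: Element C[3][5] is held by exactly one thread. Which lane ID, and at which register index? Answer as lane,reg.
14,1

r=3⇒gr=3,Rb=0  c=5⇒th=2,odd=1
L=3*4+2=14  i=0*2+1=1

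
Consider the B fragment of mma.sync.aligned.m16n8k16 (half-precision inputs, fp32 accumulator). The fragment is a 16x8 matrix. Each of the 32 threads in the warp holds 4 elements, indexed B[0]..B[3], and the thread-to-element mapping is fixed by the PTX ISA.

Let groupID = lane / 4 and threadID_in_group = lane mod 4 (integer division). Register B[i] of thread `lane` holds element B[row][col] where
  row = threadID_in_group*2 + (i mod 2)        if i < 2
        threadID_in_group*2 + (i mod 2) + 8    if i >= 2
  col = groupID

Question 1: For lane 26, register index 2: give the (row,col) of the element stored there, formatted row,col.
L=26->g=26>>2=6, t=26&3=2
[2]->row 2·2+0+8=12  col g=6

12,6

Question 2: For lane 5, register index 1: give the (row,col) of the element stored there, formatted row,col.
3,1

lane 5: gid=1 (5/4), tid=1 (5%4)
i=1: r=1*2+1+0=3, c=gid=1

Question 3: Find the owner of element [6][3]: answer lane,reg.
15,0

c=3→G=3  r=6→rhi=0,T=3,p=0
L=3*4+3=15  i=0*2+0=0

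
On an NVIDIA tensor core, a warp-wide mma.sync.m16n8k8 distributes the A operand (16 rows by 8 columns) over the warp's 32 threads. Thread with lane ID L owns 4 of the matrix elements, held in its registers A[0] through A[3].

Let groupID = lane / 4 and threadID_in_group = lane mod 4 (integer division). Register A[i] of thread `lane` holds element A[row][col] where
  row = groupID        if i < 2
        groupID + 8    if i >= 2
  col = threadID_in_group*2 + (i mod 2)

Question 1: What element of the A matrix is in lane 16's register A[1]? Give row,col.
lane 16: gr=4 (16/4), th=0 (16%4)
i=1: r=4+0=4, c=0*2+1=1

4,1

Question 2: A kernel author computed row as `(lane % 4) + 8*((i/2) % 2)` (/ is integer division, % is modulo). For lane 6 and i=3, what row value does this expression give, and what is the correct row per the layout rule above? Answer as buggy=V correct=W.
`(lane % 4) + 8*((i/2) % 2)`[6,3]->10
6: g=1,t=2
[3] (1+8,2*2+1) = (9,5)
row: 10 vs 9

buggy=10 correct=9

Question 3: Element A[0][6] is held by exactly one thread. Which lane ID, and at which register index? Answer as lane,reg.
3,0

r=0⇒gr=0,Rb=0  c=6⇒th=3,odd=0
L=0*4+3=3  i=0*2+0=0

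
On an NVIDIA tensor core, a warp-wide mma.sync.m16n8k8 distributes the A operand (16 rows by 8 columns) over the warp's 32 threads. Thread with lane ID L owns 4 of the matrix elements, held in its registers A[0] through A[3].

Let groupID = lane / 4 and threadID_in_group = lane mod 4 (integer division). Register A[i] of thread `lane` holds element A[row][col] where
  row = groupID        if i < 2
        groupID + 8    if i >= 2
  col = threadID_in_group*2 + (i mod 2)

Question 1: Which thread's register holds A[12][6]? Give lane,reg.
19,2

r=12->g=4,rb=1  c=6->t=3,b0=0
L=4*4+3=19  i=1*2+0=2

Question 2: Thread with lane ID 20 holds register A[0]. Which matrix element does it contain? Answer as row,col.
20: G=5,T=0
[0] (5+0,0*2+0) = (5,0)

5,0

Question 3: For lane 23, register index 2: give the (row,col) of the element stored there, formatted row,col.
L=23→G=23>>2=5, T=23&3=3
[2]→row 5+8=13  col 3·2+0=6

13,6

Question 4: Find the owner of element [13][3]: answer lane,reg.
r=13⇒gr=5,Rb=1  c=3⇒th=1,odd=1
L=5*4+1=21  i=1*2+1=3

21,3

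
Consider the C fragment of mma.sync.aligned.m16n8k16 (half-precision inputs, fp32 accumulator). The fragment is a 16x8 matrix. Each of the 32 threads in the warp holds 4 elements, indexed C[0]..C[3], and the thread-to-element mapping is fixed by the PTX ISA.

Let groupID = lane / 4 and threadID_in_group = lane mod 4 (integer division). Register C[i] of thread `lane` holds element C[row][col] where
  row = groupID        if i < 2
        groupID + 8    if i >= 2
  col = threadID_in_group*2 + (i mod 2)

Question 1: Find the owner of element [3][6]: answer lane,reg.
r=3→G=3,rhi=0  c=6→T=3,p=0
L=3*4+3=15  i=0*2+0=0

15,0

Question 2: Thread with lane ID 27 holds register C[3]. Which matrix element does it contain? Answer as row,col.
lane 27=>27/4=6, 27 mod 4=3
i=3  r:6+8=>14  c:2·3+1=>7

14,7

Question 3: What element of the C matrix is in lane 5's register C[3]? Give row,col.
lane 5: G=1 (5/4), T=1 (5%4)
i=3: r=1+8=9, c=1*2+1=3

9,3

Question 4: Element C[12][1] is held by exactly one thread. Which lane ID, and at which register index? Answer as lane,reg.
16,3

r=12⇒gr=4,Rb=1  c=1⇒th=0,odd=1
L=4*4+0=16  i=1*2+1=3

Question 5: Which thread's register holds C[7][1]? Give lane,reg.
r=7→G=7,rhi=0  c=1→T=0,p=1
L=7*4+0=28  i=0*2+1=1

28,1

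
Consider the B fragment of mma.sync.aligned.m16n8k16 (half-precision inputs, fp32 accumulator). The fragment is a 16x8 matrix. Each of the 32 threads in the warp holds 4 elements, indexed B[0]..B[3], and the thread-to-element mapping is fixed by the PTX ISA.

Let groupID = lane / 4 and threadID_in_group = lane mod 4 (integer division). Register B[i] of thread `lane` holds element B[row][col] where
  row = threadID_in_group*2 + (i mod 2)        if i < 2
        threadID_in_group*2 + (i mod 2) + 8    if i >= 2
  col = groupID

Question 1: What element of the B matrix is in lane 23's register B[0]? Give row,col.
6,5

23: g=5,t=3
[0] (3*2+0+0,5) = (6,5)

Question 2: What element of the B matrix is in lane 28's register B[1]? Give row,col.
1,7

L=28=>grp=28>>2=7, tig=28&3=0
[1]=>row 0·2+1+0=1  col grp=7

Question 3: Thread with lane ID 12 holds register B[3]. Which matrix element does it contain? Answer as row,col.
9,3

lane 12: gid=3 (12/4), tid=0 (12%4)
i=3: r=0*2+1+8=9, c=gid=3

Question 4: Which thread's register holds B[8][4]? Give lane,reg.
16,2

c=4->g=4  r=8->rb=1,t=0,b0=0
L=4*4+0=16  i=1*2+0=2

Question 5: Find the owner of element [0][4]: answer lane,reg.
c: 4->gid=4  r: 0->r8=0,tid=0,i&1=0
L=4*4+0=16  i=0*2+0=0

16,0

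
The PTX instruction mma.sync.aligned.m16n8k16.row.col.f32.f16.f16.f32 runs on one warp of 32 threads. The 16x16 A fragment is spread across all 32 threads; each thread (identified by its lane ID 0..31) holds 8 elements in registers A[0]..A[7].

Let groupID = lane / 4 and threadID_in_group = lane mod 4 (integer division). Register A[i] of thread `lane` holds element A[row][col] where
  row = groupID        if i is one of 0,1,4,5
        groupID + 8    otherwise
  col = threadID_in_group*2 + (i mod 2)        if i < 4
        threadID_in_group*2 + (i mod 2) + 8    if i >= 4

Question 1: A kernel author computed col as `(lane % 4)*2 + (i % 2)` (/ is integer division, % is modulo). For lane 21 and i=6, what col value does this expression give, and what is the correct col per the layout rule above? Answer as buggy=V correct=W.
`(lane % 4)*2 + (i % 2)`[21,6]->2
lane 21->21/4=5, 21 mod 4=1
i=6  r:5+8->13  c:2·1+0+8->10
col: 2 vs 10

buggy=2 correct=10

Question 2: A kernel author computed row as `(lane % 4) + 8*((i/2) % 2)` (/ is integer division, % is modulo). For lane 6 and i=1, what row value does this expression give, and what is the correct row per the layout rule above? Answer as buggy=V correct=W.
buggy=2 correct=1

`(lane % 4) + 8*((i/2) % 2)`[6,1]=>2
lane 6: grp=1 (6/4), tig=2 (6%4)
i=1: r=1+0=1, c=2*2+1+0=5
row: 2 vs 1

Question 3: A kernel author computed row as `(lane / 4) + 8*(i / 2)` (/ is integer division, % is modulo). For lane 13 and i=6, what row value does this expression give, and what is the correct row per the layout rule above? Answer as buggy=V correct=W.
`(lane / 4) + 8*(i / 2)`[13,6]->27
lane 13->13/4=3, 13 mod 4=1
i=6  r:3+8->11  c:2·1+0+8->10
row: 27 vs 11

buggy=27 correct=11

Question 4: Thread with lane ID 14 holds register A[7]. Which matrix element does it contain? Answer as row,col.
lane 14: grp=3 (14/4), tig=2 (14%4)
i=7: r=3+8=11, c=2*2+1+8=13

11,13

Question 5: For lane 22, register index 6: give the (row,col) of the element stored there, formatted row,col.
lane 22->22/4=5, 22 mod 4=2
i=6  r:5+8->13  c:2·2+0+8->12

13,12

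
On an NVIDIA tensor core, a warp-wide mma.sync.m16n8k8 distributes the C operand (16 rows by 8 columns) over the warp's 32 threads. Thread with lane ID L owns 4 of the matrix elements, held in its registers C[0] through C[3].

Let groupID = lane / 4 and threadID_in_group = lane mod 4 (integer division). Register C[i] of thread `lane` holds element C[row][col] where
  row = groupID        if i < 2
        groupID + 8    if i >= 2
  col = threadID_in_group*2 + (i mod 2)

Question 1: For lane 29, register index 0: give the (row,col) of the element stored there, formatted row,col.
29: gr=7,th=1
[0] (7+0,1*2+0) = (7,2)

7,2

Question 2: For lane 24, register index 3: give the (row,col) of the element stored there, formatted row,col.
14,1

lane 24: grp=6 (24/4), tig=0 (24%4)
i=3: r=6+8=14, c=0*2+1=1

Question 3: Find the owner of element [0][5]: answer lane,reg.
2,1

r:0=>grp=0,rB=0  c:5=>tig=2,lo=1
L=0*4+2=2  i=0*2+1=1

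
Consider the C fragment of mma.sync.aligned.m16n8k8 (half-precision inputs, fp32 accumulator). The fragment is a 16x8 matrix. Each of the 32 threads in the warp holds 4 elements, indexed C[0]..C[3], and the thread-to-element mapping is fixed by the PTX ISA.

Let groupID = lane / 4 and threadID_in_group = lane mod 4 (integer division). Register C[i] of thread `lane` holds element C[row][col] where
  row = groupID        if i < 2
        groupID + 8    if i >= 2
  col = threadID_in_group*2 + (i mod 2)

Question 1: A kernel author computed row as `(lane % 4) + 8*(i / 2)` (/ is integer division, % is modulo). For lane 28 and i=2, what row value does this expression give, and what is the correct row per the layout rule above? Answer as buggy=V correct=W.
`(lane % 4) + 8*(i / 2)`[28,2]->8
lane 28->28/4=7, 28 mod 4=0
i=2  r:7+8->15  c:2·0+0->0
row: 8 vs 15

buggy=8 correct=15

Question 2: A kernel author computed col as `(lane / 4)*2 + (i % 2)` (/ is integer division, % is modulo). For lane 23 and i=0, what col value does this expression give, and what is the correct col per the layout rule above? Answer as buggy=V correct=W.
`(lane / 4)*2 + (i % 2)`[23,0]->10
lane 23->23/4=5, 23 mod 4=3
i=0  r:5+0->5  c:2·3+0->6
col: 10 vs 6

buggy=10 correct=6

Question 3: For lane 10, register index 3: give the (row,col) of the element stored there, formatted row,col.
lane 10: gr=2 (10/4), th=2 (10%4)
i=3: r=2+8=10, c=2*2+1=5

10,5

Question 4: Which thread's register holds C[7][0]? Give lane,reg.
r=7→G=7,rhi=0  c=0→T=0,p=0
L=7*4+0=28  i=0*2+0=0

28,0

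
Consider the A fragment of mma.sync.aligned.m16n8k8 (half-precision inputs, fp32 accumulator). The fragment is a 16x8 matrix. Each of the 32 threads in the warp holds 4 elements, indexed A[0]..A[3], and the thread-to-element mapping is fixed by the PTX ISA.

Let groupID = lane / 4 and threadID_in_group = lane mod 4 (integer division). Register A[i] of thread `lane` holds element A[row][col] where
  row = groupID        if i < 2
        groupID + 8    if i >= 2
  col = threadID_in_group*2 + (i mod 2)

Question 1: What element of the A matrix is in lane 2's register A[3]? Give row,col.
2: gr=0,th=2
[3] (0+8,2*2+1) = (8,5)

8,5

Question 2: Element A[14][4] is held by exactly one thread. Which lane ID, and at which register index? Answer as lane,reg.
r=14->g=6,rb=1  c=4->t=2,b0=0
L=6*4+2=26  i=1*2+0=2

26,2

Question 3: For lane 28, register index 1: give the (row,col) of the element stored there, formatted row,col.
28: gid=7,tid=0
[1] (7+0,0*2+1) = (7,1)

7,1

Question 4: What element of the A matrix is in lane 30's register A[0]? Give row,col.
L=30->gid=30>>2=7, tid=30&3=2
[0]->row 7+0=7  col 2·2+0=4

7,4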